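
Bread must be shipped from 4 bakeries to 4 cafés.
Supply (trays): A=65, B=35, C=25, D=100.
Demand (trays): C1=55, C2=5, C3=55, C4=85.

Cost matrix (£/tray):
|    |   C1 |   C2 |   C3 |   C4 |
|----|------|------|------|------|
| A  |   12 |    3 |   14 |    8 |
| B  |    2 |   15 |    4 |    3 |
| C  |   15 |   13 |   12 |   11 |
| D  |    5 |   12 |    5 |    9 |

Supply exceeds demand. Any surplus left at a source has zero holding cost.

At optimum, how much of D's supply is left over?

An optimal plan:
  A->C2: 5 × £3 = £15
  A->C4: 60 × £8 = £480
  B->C1: 10 × £2 = £20
  B->C4: 25 × £3 = £75
  D->C1: 45 × £5 = £225
  D->C3: 55 × £5 = £275
Total cost = £1090.
D ships 100 of its 100, leaving 0.

0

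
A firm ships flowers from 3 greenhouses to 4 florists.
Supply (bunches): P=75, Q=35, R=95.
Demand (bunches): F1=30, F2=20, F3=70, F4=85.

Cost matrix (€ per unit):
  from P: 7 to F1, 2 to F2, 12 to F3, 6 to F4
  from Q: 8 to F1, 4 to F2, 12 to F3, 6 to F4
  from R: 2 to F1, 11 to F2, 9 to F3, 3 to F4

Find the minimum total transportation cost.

1255

One minimum-cost allocation:
  P->F2: 20 × €2 = €40
  P->F4: 55 × €6 = €330
  Q->F3: 35 × €12 = €420
  R->F1: 30 × €2 = €60
  R->F3: 35 × €9 = €315
  R->F4: 30 × €3 = €90
Total = 40 + 330 + 420 + 60 + 315 + 90 = €1255.
(Supply check: P ships 75; Q ships 35; R ships 95.)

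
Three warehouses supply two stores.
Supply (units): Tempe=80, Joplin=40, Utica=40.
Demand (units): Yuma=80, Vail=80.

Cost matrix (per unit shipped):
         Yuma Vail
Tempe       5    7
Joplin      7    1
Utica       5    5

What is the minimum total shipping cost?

640

One minimum-cost allocation:
  Tempe–Yuma: 80 units
  Joplin–Vail: 40 units
  Utica–Vail: 40 units
Total cost = 640.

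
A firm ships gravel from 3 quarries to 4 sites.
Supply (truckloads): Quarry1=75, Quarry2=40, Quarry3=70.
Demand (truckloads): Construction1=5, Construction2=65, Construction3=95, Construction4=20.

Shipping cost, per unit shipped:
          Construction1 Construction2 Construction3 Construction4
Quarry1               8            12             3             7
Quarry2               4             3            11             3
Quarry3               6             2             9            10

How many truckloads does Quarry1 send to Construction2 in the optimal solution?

0

Optimal shipments:
  Quarry1 to Construction3: 75 × 3 = 225
  Quarry2 to Construction1: 5 × 4 = 20
  Quarry2 to Construction2: 15 × 3 = 45
  Quarry2 to Construction4: 20 × 3 = 60
  Quarry3 to Construction2: 50 × 2 = 100
  Quarry3 to Construction3: 20 × 9 = 180
Total cost = 630.
The route Quarry1→Construction2 is not used.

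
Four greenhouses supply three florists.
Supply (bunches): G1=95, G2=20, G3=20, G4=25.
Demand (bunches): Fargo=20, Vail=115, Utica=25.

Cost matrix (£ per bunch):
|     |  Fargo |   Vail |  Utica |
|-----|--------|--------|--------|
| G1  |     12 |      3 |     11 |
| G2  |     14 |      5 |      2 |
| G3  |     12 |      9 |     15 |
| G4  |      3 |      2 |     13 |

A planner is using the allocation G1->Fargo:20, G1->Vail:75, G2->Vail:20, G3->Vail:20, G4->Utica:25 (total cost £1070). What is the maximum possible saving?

465

Current plan cost = 20·12 + 75·3 + 20·5 + 20·9 + 25·13 = £1070.
Optimal plan:
  G1->Vail: 95 × £3 = £285
  G2->Utica: 20 × £2 = £40
  G3->Vail: 15 × £9 = £135
  G3->Utica: 5 × £15 = £75
  G4->Fargo: 20 × £3 = £60
  G4->Vail: 5 × £2 = £10
Optimal cost = £605.
Saving = 1070 − 605 = £465.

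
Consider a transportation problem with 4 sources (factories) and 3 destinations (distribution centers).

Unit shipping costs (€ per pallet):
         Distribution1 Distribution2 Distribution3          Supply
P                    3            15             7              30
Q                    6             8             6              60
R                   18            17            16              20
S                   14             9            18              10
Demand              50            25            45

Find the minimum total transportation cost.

An optimal shipping plan:
  P to Distribution1: 30 × €3 = €90
  Q to Distribution1: 20 × €6 = €120
  Q to Distribution3: 40 × €6 = €240
  R to Distribution2: 15 × €17 = €255
  R to Distribution3: 5 × €16 = €80
  S to Distribution2: 10 × €9 = €90
Total = 90 + 120 + 240 + 255 + 80 + 90 = €875.
(Supply check: P ships 30; Q ships 60; R ships 20; S ships 10.)

875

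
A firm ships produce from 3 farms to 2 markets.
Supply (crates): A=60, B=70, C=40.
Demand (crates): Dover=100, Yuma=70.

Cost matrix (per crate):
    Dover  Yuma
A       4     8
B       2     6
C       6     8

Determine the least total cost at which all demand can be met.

Optimal allocation:
  A to Dover: 60 × 4 = 240
  B to Dover: 40 × 2 = 80
  B to Yuma: 30 × 6 = 180
  C to Yuma: 40 × 8 = 320
Total = 240 + 80 + 180 + 320 = 820.

820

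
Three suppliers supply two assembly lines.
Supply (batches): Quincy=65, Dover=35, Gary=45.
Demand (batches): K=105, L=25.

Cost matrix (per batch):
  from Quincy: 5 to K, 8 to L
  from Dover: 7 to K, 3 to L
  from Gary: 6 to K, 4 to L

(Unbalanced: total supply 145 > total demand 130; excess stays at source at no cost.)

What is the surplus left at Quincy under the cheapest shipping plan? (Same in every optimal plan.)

0

Minimum-cost shipments:
  Quincy->K: 65 × 5 = 325
  Dover->L: 25 × 3 = 75
  Gary->K: 40 × 6 = 240
Total cost = 640.
Quincy ships 65 of its 65, leaving 0.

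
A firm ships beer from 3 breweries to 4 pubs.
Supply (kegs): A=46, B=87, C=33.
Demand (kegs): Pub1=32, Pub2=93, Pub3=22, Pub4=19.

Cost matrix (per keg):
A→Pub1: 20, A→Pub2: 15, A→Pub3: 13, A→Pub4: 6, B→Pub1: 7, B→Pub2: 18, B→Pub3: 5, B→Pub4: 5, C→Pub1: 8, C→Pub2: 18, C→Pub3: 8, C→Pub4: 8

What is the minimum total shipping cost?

1965

A cheapest plan:
  A→Pub2: 46 × 15 = 690
  B→Pub1: 32 × 7 = 224
  B→Pub2: 14 × 18 = 252
  B→Pub3: 22 × 5 = 110
  B→Pub4: 19 × 5 = 95
  C→Pub2: 33 × 18 = 594
Total = 690 + 224 + 252 + 110 + 95 + 594 = 1965.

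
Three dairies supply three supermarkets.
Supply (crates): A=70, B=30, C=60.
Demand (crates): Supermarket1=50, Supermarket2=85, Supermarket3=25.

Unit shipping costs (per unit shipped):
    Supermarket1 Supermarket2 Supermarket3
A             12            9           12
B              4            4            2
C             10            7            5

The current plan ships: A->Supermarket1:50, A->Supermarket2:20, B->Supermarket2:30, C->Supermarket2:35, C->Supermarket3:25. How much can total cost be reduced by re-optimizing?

Current plan cost = 50·12 + 20·9 + 30·4 + 35·7 + 25·5 = 1270.
Optimal plan:
  A->Supermarket2: 70 × 9 = 630
  B->Supermarket1: 30 × 4 = 120
  C->Supermarket1: 20 × 10 = 200
  C->Supermarket2: 15 × 7 = 105
  C->Supermarket3: 25 × 5 = 125
Optimal cost = 1180.
Saving = 1270 − 1180 = 90.

90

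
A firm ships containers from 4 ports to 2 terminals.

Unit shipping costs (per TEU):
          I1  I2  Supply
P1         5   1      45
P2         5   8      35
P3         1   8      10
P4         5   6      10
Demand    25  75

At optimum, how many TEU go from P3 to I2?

Optimal shipments:
  P1→I2: 45 TEU
  P2→I1: 15 TEU
  P2→I2: 20 TEU
  P3→I1: 10 TEU
  P4→I2: 10 TEU
Total cost = 350.
The route P3→I2 is not used.

0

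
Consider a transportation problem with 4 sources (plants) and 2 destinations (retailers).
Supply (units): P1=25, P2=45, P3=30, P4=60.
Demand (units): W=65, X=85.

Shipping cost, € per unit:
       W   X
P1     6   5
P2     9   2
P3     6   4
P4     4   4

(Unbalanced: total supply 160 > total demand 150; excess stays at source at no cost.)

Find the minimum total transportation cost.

A cheapest plan:
  P1→W: 5 × €6 = €30
  P1→X: 10 × €5 = €50
  P2→X: 45 × €2 = €90
  P3→X: 30 × €4 = €120
  P4→W: 60 × €4 = €240
Total = 30 + 50 + 90 + 120 + 240 = €530.

530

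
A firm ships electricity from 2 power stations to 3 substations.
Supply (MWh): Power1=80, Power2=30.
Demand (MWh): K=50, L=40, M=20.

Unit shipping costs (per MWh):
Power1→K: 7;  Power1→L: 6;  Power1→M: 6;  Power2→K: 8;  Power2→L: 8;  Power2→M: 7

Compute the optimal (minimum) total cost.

A cheapest plan:
  Power1 to K: 20 × 7 = 140
  Power1 to L: 40 × 6 = 240
  Power1 to M: 20 × 6 = 120
  Power2 to K: 30 × 8 = 240
Total = 140 + 240 + 120 + 240 = 740.

740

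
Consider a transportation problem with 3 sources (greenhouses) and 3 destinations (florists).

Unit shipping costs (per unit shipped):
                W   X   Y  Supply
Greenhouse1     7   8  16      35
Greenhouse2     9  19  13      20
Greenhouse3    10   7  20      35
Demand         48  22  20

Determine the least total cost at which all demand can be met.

Optimal allocation:
  Greenhouse1→W: 35 × 7 = 245
  Greenhouse2→Y: 20 × 13 = 260
  Greenhouse3→W: 13 × 10 = 130
  Greenhouse3→X: 22 × 7 = 154
Total = 245 + 260 + 130 + 154 = 789.

789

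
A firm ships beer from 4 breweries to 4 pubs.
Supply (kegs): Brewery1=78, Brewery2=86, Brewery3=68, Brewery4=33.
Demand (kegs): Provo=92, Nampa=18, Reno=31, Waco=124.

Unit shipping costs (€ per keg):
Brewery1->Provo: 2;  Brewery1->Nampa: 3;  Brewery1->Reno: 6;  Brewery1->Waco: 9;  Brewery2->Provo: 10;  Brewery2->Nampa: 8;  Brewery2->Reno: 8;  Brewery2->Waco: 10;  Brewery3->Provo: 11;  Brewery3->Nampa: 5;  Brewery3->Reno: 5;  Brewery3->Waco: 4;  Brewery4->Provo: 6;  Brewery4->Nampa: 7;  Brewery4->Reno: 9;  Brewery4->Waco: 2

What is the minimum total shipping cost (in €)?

A cheapest plan:
  Brewery1→Provo: 78 × €2 = €156
  Brewery2→Provo: 14 × €10 = €140
  Brewery2→Nampa: 18 × €8 = €144
  Brewery2→Reno: 31 × €8 = €248
  Brewery2→Waco: 23 × €10 = €230
  Brewery3→Waco: 68 × €4 = €272
  Brewery4→Waco: 33 × €2 = €66
Total = 156 + 140 + 144 + 248 + 230 + 272 + 66 = €1256.
(Supply check: Brewery1 ships 78; Brewery2 ships 86; Brewery3 ships 68; Brewery4 ships 33.)

1256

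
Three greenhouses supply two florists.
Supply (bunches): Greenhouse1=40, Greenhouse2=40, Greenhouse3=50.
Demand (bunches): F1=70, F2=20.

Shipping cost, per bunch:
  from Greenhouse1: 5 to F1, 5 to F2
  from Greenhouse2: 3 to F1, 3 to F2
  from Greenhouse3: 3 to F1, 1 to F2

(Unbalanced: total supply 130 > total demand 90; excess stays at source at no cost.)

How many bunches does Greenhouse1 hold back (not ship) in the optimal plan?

An optimal plan:
  Greenhouse2->F1: 40 bunches
  Greenhouse3->F1: 30 bunches
  Greenhouse3->F2: 20 bunches
Total cost = 230.
Greenhouse1 ships 0 of its 40, leaving 40.

40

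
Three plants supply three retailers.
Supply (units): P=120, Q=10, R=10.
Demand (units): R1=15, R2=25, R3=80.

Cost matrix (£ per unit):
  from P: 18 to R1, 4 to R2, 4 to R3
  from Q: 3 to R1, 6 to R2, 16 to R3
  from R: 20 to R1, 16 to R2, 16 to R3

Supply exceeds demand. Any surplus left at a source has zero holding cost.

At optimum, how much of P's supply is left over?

An optimal plan:
  P to R1: 5 × £18 = £90
  P to R2: 25 × £4 = £100
  P to R3: 80 × £4 = £320
  Q to R1: 10 × £3 = £30
Total cost = £540.
P ships 110 of its 120, leaving 10.

10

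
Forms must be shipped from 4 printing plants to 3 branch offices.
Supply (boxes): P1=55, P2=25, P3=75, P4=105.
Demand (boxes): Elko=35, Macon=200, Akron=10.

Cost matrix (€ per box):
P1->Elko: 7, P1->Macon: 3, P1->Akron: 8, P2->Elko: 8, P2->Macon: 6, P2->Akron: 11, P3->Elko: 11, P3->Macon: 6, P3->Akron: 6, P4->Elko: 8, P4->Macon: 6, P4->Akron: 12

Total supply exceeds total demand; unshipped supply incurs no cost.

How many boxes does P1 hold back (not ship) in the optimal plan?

Minimum-cost shipments:
  P1 to Macon: 55 × €3 = €165
  P2 to Elko: 25 × €8 = €200
  P3 to Macon: 65 × €6 = €390
  P3 to Akron: 10 × €6 = €60
  P4 to Elko: 10 × €8 = €80
  P4 to Macon: 80 × €6 = €480
Total cost = €1375.
P1 ships 55 of its 55, leaving 0.

0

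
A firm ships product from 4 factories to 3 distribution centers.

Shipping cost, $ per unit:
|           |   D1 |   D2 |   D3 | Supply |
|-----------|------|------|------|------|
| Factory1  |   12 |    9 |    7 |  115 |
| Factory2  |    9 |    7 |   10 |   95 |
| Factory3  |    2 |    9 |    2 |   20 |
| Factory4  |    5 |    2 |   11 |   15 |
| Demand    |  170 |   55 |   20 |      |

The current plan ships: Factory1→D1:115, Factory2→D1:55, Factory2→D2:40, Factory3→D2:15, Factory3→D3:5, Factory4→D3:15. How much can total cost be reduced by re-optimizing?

Current plan cost = 115·12 + 55·9 + 40·7 + 15·9 + 5·2 + 15·11 = $2465.
Optimal plan:
  Factory1 to D1: 40 × $12 = $480
  Factory1 to D2: 55 × $9 = $495
  Factory1 to D3: 20 × $7 = $140
  Factory2 to D1: 95 × $9 = $855
  Factory3 to D1: 20 × $2 = $40
  Factory4 to D1: 15 × $5 = $75
Optimal cost = $2085.
Saving = 2465 − 2085 = $380.

380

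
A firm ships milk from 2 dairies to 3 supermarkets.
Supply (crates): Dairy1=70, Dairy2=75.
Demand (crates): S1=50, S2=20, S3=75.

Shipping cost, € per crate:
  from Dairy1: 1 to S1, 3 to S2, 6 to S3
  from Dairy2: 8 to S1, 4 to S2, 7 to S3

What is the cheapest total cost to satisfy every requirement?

A cheapest plan:
  Dairy1–S1: 50 × €1 = €50
  Dairy1–S2: 20 × €3 = €60
  Dairy2–S3: 75 × €7 = €525
Total = 50 + 60 + 525 = €635.
(Supply check: Dairy1 ships 70; Dairy2 ships 75.)

635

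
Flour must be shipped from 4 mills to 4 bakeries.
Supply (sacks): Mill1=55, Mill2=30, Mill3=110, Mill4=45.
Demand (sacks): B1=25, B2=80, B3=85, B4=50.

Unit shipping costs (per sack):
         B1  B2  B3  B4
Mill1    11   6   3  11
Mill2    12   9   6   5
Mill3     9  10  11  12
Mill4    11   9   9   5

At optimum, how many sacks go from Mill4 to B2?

0

Solving gives:
  Mill1->B3: 55 × 3 = 165
  Mill2->B3: 25 × 6 = 150
  Mill2->B4: 5 × 5 = 25
  Mill3->B1: 25 × 9 = 225
  Mill3->B2: 80 × 10 = 800
  Mill3->B3: 5 × 11 = 55
  Mill4->B4: 45 × 5 = 225
Total cost = 1645.
The route Mill4→B2 is not used.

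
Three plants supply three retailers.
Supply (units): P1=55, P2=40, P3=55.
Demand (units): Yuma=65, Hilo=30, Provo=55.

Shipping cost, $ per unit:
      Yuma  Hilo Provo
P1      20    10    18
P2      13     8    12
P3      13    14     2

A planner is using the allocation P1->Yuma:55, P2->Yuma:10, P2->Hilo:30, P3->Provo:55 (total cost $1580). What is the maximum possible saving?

150

Current plan cost = 55·20 + 10·13 + 30·8 + 55·2 = $1580.
Optimal plan:
  P1→Yuma: 25 × $20 = $500
  P1→Hilo: 30 × $10 = $300
  P2→Yuma: 40 × $13 = $520
  P3→Provo: 55 × $2 = $110
Optimal cost = $1430.
Saving = 1580 − 1430 = $150.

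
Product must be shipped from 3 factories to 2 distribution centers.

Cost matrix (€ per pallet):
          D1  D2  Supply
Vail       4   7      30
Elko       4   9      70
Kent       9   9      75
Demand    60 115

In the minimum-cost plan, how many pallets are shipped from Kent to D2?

75

Solving gives:
  Vail→D2: 30 × €7 = €210
  Elko→D1: 60 × €4 = €240
  Elko→D2: 10 × €9 = €90
  Kent→D2: 75 × €9 = €675
Total cost = €1215.
So Kent→D2 carries 75 pallets.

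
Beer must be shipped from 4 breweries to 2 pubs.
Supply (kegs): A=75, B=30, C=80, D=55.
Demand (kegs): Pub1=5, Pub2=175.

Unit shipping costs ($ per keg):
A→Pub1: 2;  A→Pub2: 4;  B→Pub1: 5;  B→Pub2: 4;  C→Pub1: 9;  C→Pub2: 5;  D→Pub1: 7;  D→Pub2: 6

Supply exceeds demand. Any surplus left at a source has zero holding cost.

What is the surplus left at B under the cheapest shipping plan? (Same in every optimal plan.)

0

An optimal plan:
  A->Pub1: 5 × $2 = $10
  A->Pub2: 70 × $4 = $280
  B->Pub2: 30 × $4 = $120
  C->Pub2: 75 × $5 = $375
Total cost = $785.
B ships 30 of its 30, leaving 0.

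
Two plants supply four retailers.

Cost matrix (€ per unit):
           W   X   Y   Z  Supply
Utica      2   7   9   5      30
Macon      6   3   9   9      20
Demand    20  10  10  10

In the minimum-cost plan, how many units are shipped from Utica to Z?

10

Optimal shipments:
  Utica→W: 20 × €2 = €40
  Utica→Z: 10 × €5 = €50
  Macon→X: 10 × €3 = €30
  Macon→Y: 10 × €9 = €90
Total cost = €210.
So Utica→Z carries 10 units.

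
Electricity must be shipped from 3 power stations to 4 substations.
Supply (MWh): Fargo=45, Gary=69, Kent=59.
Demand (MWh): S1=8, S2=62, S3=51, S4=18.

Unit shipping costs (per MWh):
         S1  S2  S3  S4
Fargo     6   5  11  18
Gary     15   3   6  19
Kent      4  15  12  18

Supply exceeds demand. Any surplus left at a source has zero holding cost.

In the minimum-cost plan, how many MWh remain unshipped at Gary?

Minimum-cost shipments:
  Fargo–S2: 44 × 5 = 220
  Gary–S2: 18 × 3 = 54
  Gary–S3: 51 × 6 = 306
  Kent–S1: 8 × 4 = 32
  Kent–S4: 18 × 18 = 324
Total cost = 936.
Gary ships 69 of its 69, leaving 0.

0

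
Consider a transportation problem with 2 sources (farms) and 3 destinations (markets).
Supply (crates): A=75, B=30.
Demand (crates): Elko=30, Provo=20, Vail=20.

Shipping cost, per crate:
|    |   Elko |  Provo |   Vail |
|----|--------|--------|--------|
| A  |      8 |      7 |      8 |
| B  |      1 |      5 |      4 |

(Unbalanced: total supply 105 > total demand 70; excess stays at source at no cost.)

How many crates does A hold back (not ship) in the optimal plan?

35

Minimum-cost shipments:
  A->Provo: 20 crates
  A->Vail: 20 crates
  B->Elko: 30 crates
Total cost = 330.
A ships 40 of its 75, leaving 35.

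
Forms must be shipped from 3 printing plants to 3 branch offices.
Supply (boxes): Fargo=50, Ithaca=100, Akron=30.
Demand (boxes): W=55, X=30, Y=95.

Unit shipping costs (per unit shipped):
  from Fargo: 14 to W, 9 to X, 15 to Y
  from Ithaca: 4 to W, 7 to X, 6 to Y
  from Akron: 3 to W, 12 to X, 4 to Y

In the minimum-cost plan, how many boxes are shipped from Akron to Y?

Solving gives:
  Fargo→X: 30 × 9 = 270
  Fargo→Y: 20 × 15 = 300
  Ithaca→W: 55 × 4 = 220
  Ithaca→Y: 45 × 6 = 270
  Akron→Y: 30 × 4 = 120
Total cost = 1180.
So Akron→Y carries 30 boxes.

30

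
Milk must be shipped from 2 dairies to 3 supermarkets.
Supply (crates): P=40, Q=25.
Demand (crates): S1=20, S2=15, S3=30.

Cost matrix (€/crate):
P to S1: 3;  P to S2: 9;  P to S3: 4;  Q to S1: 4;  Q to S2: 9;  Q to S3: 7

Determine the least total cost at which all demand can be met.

An optimal shipping plan:
  P–S1: 10 crates
  P–S3: 30 crates
  Q–S1: 10 crates
  Q–S2: 15 crates
Total cost = €325.

325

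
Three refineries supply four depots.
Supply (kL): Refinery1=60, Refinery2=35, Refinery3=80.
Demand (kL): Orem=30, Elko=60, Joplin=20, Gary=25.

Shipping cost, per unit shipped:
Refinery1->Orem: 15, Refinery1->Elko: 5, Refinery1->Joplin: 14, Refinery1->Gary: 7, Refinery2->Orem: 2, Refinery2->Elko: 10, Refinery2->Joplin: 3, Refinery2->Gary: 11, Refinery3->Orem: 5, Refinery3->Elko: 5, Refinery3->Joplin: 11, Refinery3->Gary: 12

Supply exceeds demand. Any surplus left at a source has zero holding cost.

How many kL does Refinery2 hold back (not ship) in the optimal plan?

An optimal plan:
  Refinery1->Elko: 35 × 5 = 175
  Refinery1->Gary: 25 × 7 = 175
  Refinery2->Orem: 15 × 2 = 30
  Refinery2->Joplin: 20 × 3 = 60
  Refinery3->Orem: 15 × 5 = 75
  Refinery3->Elko: 25 × 5 = 125
Total cost = 640.
Refinery2 ships 35 of its 35, leaving 0.

0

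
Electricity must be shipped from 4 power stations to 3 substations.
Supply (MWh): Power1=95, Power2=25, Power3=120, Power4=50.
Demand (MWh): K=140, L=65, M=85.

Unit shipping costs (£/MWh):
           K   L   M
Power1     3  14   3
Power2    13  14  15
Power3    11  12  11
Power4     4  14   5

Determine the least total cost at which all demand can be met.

2195

Optimal allocation:
  Power1 to K: 10 × £3 = £30
  Power1 to M: 85 × £3 = £255
  Power2 to L: 25 × £14 = £350
  Power3 to K: 80 × £11 = £880
  Power3 to L: 40 × £12 = £480
  Power4 to K: 50 × £4 = £200
Total = 30 + 255 + 350 + 880 + 480 + 200 = £2195.
(Supply check: Power1 ships 95; Power2 ships 25; Power3 ships 120; Power4 ships 50.)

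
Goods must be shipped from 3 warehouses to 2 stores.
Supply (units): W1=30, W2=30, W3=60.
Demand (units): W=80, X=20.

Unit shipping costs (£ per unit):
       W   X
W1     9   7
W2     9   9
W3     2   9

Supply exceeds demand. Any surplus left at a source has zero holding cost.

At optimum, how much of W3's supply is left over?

0

An optimal plan:
  W1->X: 20 units
  W2->W: 20 units
  W3->W: 60 units
Total cost = £440.
W3 ships 60 of its 60, leaving 0.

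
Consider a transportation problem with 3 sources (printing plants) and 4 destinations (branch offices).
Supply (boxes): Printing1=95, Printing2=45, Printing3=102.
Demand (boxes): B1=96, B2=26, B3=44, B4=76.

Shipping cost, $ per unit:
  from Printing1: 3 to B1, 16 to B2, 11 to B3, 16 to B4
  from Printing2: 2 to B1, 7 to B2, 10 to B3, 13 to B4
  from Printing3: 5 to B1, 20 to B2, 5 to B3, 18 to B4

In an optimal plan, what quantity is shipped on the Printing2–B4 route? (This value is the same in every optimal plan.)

19

Optimal shipments:
  Printing1→B1: 38 × $3 = $114
  Printing1→B4: 57 × $16 = $912
  Printing2→B2: 26 × $7 = $182
  Printing2→B4: 19 × $13 = $247
  Printing3→B1: 58 × $5 = $290
  Printing3→B3: 44 × $5 = $220
Total cost = $1965.
So Printing2→B4 carries 19 boxes.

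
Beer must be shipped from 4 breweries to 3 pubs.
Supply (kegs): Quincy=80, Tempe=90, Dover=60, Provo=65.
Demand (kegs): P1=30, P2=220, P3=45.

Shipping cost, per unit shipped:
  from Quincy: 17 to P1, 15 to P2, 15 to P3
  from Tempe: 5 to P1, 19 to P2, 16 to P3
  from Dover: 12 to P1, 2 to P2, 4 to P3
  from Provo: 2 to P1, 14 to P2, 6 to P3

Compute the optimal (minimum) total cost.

One minimum-cost allocation:
  Quincy→P2: 80 × 15 = 1200
  Tempe→P1: 30 × 5 = 150
  Tempe→P2: 60 × 19 = 1140
  Dover→P2: 60 × 2 = 120
  Provo→P2: 20 × 14 = 280
  Provo→P3: 45 × 6 = 270
Total = 1200 + 150 + 1140 + 120 + 280 + 270 = 3160.

3160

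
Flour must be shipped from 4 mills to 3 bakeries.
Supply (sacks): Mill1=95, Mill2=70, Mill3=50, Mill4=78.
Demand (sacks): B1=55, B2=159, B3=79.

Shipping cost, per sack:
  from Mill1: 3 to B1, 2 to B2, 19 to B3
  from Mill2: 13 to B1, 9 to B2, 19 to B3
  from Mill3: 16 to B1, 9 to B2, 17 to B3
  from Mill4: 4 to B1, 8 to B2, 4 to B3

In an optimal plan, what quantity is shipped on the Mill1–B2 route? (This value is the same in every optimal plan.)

40

The minimum-cost plan:
  Mill1 to B1: 55 sacks
  Mill1 to B2: 40 sacks
  Mill2 to B2: 70 sacks
  Mill3 to B2: 49 sacks
  Mill3 to B3: 1 sacks
  Mill4 to B3: 78 sacks
Total cost = 1645.
So Mill1→B2 carries 40 sacks.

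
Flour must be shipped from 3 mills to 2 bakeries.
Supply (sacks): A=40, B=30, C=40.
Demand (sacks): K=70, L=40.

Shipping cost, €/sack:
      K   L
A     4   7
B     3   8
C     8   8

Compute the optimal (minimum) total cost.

570

Optimal allocation:
  A->K: 40 × €4 = €160
  B->K: 30 × €3 = €90
  C->L: 40 × €8 = €320
Total = 160 + 90 + 320 = €570.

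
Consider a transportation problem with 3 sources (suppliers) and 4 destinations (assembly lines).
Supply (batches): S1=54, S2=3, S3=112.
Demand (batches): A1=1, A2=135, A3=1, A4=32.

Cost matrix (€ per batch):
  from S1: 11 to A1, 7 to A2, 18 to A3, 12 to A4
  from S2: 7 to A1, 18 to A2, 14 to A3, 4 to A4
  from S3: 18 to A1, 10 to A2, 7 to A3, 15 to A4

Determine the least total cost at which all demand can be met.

1656

One minimum-cost allocation:
  S1→A1: 1 × €11 = €11
  S1→A2: 53 × €7 = €371
  S2→A4: 3 × €4 = €12
  S3→A2: 82 × €10 = €820
  S3→A3: 1 × €7 = €7
  S3→A4: 29 × €15 = €435
Total = 11 + 371 + 12 + 820 + 7 + 435 = €1656.
(Supply check: S1 ships 54; S2 ships 3; S3 ships 112.)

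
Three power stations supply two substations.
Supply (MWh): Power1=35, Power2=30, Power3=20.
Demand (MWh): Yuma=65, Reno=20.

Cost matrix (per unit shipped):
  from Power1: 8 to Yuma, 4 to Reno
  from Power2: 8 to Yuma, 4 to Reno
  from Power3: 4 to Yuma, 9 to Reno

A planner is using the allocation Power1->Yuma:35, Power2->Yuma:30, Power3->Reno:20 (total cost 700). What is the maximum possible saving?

Current plan cost = 35·8 + 30·8 + 20·9 = 700.
Optimal plan:
  Power1→Yuma: 15 × 8 = 120
  Power1→Reno: 20 × 4 = 80
  Power2→Yuma: 30 × 8 = 240
  Power3→Yuma: 20 × 4 = 80
Optimal cost = 520.
Saving = 700 − 520 = 180.

180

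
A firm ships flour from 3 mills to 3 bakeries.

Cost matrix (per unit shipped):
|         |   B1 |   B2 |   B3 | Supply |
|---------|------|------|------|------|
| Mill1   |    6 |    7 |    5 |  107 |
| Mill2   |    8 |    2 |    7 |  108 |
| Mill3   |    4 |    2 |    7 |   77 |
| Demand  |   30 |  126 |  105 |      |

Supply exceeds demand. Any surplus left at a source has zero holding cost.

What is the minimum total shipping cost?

One minimum-cost allocation:
  Mill1–B3: 105 × 5 = 525
  Mill2–B2: 108 × 2 = 216
  Mill3–B1: 30 × 4 = 120
  Mill3–B2: 18 × 2 = 36
Total = 525 + 216 + 120 + 36 = 897.
(Supply check: Mill1 ships 105; Mill2 ships 108; Mill3 ships 48.)

897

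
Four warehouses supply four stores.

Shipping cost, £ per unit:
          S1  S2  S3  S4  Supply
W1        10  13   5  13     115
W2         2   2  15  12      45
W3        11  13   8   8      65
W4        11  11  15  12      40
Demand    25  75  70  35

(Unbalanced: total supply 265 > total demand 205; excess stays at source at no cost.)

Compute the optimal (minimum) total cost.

1300

A cheapest plan:
  W1->S1: 25 × £10 = £250
  W1->S3: 70 × £5 = £350
  W2->S2: 45 × £2 = £90
  W3->S4: 35 × £8 = £280
  W4->S2: 30 × £11 = £330
Total = 250 + 350 + 90 + 280 + 330 = £1300.
(Supply check: W1 ships 95; W2 ships 45; W3 ships 35; W4 ships 30.)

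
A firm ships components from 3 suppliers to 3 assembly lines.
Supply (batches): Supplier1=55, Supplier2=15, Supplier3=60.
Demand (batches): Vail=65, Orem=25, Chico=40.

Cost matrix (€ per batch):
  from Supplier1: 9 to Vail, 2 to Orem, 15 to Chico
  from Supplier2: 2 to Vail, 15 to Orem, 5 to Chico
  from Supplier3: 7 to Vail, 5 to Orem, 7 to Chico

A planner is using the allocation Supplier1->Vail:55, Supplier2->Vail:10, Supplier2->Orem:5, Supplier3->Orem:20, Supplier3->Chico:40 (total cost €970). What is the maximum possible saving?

200

Current plan cost = 55·9 + 10·2 + 5·15 + 20·5 + 40·7 = €970.
Optimal plan:
  Supplier1->Vail: 30 × €9 = €270
  Supplier1->Orem: 25 × €2 = €50
  Supplier2->Vail: 15 × €2 = €30
  Supplier3->Vail: 20 × €7 = €140
  Supplier3->Chico: 40 × €7 = €280
Optimal cost = €770.
Saving = 970 − 770 = €200.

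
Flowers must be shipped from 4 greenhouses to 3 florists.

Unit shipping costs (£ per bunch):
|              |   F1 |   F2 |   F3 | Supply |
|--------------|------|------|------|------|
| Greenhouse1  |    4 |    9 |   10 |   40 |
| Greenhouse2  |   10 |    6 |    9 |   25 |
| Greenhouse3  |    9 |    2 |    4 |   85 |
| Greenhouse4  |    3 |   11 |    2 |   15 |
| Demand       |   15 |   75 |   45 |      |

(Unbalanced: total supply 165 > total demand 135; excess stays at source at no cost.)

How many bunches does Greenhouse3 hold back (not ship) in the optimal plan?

Minimum-cost shipments:
  Greenhouse1→F1: 15 × £4 = £60
  Greenhouse2→F2: 20 × £6 = £120
  Greenhouse3→F2: 55 × £2 = £110
  Greenhouse3→F3: 30 × £4 = £120
  Greenhouse4→F3: 15 × £2 = £30
Total cost = £440.
Greenhouse3 ships 85 of its 85, leaving 0.

0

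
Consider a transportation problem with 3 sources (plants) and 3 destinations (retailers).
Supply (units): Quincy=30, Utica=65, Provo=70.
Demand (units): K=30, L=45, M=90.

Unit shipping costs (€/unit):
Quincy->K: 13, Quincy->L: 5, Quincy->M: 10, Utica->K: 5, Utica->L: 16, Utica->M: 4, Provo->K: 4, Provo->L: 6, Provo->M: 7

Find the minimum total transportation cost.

An optimal shipping plan:
  Quincy to L: 30 × €5 = €150
  Utica to M: 65 × €4 = €260
  Provo to K: 30 × €4 = €120
  Provo to L: 15 × €6 = €90
  Provo to M: 25 × €7 = €175
Total = 150 + 260 + 120 + 90 + 175 = €795.

795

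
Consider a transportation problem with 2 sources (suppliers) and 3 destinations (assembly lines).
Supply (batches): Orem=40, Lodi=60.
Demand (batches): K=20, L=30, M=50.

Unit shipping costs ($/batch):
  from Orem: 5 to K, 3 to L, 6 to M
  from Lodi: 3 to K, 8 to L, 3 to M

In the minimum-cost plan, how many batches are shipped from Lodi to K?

The minimum-cost plan:
  Orem->K: 10 × $5 = $50
  Orem->L: 30 × $3 = $90
  Lodi->K: 10 × $3 = $30
  Lodi->M: 50 × $3 = $150
Total cost = $320.
So Lodi→K carries 10 batches.

10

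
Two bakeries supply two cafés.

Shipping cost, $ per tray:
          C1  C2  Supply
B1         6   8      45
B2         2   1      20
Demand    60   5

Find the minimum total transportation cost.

A cheapest plan:
  B1→C1: 45 trays
  B2→C1: 15 trays
  B2→C2: 5 trays
Total cost = $305.
(Supply check: B1 ships 45; B2 ships 20.)

305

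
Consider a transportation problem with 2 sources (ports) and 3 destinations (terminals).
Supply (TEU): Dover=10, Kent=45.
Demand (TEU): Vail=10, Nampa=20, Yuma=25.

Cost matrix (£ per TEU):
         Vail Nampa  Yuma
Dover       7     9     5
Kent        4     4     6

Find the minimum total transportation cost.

A cheapest plan:
  Dover->Yuma: 10 × £5 = £50
  Kent->Vail: 10 × £4 = £40
  Kent->Nampa: 20 × £4 = £80
  Kent->Yuma: 15 × £6 = £90
Total = 50 + 40 + 80 + 90 = £260.

260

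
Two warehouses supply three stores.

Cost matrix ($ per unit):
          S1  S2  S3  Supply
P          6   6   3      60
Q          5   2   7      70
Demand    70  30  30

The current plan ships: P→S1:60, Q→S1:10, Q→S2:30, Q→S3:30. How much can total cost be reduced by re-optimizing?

Current plan cost = 60·6 + 10·5 + 30·2 + 30·7 = $680.
Optimal plan:
  P->S1: 30 × $6 = $180
  P->S3: 30 × $3 = $90
  Q->S1: 40 × $5 = $200
  Q->S2: 30 × $2 = $60
Optimal cost = $530.
Saving = 680 − 530 = $150.

150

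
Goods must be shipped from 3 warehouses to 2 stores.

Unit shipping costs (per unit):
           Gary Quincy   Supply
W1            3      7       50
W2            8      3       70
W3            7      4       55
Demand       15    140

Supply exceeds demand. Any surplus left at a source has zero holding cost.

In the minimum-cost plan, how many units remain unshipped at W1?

An optimal plan:
  W1 to Gary: 15 × 3 = 45
  W1 to Quincy: 15 × 7 = 105
  W2 to Quincy: 70 × 3 = 210
  W3 to Quincy: 55 × 4 = 220
Total cost = 580.
W1 ships 30 of its 50, leaving 20.

20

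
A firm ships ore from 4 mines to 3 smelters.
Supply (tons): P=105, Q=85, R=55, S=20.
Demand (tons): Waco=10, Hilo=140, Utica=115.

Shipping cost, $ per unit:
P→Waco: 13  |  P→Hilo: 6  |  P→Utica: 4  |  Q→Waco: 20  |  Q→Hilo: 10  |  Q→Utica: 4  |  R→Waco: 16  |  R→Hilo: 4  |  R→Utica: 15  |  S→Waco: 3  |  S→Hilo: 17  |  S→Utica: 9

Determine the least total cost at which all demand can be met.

One minimum-cost allocation:
  P to Hilo: 85 × $6 = $510
  P to Utica: 20 × $4 = $80
  Q to Utica: 85 × $4 = $340
  R to Hilo: 55 × $4 = $220
  S to Waco: 10 × $3 = $30
  S to Utica: 10 × $9 = $90
Total = 510 + 80 + 340 + 220 + 30 + 90 = $1270.
(Supply check: P ships 105; Q ships 85; R ships 55; S ships 20.)

1270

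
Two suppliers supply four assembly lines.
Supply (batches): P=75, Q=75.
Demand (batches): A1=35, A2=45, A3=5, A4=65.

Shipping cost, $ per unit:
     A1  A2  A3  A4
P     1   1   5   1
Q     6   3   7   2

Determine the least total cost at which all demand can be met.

Optimal allocation:
  P–A1: 35 × $1 = $35
  P–A2: 40 × $1 = $40
  Q–A2: 5 × $3 = $15
  Q–A3: 5 × $7 = $35
  Q–A4: 65 × $2 = $130
Total = 35 + 40 + 15 + 35 + 130 = $255.

255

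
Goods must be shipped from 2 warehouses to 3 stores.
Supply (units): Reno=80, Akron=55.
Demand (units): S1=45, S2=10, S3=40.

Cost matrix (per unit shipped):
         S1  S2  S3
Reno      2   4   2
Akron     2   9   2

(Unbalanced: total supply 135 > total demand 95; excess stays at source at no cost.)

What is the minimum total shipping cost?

A cheapest plan:
  Reno–S1: 45 units
  Reno–S2: 10 units
  Reno–S3: 25 units
  Akron–S3: 15 units
Total cost = 210.

210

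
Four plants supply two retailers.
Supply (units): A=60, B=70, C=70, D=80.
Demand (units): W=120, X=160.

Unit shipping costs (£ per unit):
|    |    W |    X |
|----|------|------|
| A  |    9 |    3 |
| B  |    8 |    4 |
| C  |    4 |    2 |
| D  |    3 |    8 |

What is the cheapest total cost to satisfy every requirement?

920

Optimal allocation:
  A->X: 60 × £3 = £180
  B->X: 70 × £4 = £280
  C->W: 40 × £4 = £160
  C->X: 30 × £2 = £60
  D->W: 80 × £3 = £240
Total = 180 + 280 + 160 + 60 + 240 = £920.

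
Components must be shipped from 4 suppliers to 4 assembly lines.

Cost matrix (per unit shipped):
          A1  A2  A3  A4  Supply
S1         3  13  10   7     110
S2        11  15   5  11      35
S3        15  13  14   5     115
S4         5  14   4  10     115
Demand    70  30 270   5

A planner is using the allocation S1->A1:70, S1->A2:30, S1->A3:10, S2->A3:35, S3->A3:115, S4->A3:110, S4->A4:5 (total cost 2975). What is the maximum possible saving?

Current plan cost = 70·3 + 30·13 + 10·10 + 35·5 + 115·14 + 110·4 + 5·10 = 2975.
Optimal plan:
  S1–A1: 70 × 3 = 210
  S1–A3: 40 × 10 = 400
  S2–A3: 35 × 5 = 175
  S3–A2: 30 × 13 = 390
  S3–A3: 80 × 14 = 1120
  S3–A4: 5 × 5 = 25
  S4–A3: 115 × 4 = 460
Optimal cost = 2780.
Saving = 2975 − 2780 = 195.

195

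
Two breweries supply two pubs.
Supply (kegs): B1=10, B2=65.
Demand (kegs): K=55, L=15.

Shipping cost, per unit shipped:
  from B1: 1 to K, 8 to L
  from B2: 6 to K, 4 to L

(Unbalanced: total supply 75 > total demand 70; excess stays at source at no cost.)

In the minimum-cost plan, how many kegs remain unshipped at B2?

Minimum-cost shipments:
  B1 to K: 10 × 1 = 10
  B2 to K: 45 × 6 = 270
  B2 to L: 15 × 4 = 60
Total cost = 340.
B2 ships 60 of its 65, leaving 5.

5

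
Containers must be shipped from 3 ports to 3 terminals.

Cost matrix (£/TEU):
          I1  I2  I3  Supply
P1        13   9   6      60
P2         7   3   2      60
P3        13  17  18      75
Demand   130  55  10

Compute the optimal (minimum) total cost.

1885

Optimal allocation:
  P1 to I2: 50 × £9 = £450
  P1 to I3: 10 × £6 = £60
  P2 to I1: 55 × £7 = £385
  P2 to I2: 5 × £3 = £15
  P3 to I1: 75 × £13 = £975
Total = 450 + 60 + 385 + 15 + 975 = £1885.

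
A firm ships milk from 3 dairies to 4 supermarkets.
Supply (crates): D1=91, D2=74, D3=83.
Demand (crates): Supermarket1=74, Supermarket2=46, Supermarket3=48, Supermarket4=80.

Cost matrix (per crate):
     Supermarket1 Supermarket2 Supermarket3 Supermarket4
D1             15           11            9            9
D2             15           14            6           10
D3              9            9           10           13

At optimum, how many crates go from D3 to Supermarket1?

74

Solving gives:
  D1 to Supermarket2: 37 × 11 = 407
  D1 to Supermarket4: 54 × 9 = 486
  D2 to Supermarket3: 48 × 6 = 288
  D2 to Supermarket4: 26 × 10 = 260
  D3 to Supermarket1: 74 × 9 = 666
  D3 to Supermarket2: 9 × 9 = 81
Total cost = 2188.
So D3→Supermarket1 carries 74 crates.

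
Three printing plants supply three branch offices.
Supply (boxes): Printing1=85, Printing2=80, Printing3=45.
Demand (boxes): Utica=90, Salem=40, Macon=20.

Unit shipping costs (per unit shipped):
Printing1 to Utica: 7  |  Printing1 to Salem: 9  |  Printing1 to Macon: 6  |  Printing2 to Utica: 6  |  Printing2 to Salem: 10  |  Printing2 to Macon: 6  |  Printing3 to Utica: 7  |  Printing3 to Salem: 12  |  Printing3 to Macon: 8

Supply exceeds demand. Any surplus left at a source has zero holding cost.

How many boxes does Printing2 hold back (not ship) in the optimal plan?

An optimal plan:
  Printing1 to Salem: 40 × 9 = 360
  Printing1 to Macon: 20 × 6 = 120
  Printing2 to Utica: 80 × 6 = 480
  Printing3 to Utica: 10 × 7 = 70
Total cost = 1030.
Printing2 ships 80 of its 80, leaving 0.

0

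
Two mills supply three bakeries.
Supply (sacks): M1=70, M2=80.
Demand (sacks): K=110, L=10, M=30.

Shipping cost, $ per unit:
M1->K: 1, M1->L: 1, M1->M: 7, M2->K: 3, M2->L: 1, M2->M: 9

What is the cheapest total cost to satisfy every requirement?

470

An optimal shipping plan:
  M1–K: 40 sacks
  M1–M: 30 sacks
  M2–K: 70 sacks
  M2–L: 10 sacks
Total cost = $470.
(Supply check: M1 ships 70; M2 ships 80.)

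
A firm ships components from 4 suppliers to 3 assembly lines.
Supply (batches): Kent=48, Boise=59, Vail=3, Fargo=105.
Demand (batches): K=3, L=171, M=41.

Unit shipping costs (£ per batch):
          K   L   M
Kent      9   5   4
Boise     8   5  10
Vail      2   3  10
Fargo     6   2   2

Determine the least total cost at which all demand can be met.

One minimum-cost allocation:
  Kent->L: 7 × £5 = £35
  Kent->M: 41 × £4 = £164
  Boise->L: 59 × £5 = £295
  Vail->K: 3 × £2 = £6
  Fargo->L: 105 × £2 = £210
Total = 35 + 164 + 295 + 6 + 210 = £710.

710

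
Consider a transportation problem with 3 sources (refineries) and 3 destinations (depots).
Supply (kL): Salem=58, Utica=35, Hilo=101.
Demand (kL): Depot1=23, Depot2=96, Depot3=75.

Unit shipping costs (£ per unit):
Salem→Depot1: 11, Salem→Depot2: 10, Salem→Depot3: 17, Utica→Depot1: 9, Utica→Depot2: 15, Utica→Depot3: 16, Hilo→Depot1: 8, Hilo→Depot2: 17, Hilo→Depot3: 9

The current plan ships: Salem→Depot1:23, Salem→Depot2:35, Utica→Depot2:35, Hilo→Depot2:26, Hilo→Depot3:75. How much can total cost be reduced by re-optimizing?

Current plan cost = 23·11 + 35·10 + 35·15 + 26·17 + 75·9 = £2245.
Optimal plan:
  Salem–Depot2: 58 × £10 = £580
  Utica–Depot2: 35 × £15 = £525
  Hilo–Depot1: 23 × £8 = £184
  Hilo–Depot2: 3 × £17 = £51
  Hilo–Depot3: 75 × £9 = £675
Optimal cost = £2015.
Saving = 2245 − 2015 = £230.

230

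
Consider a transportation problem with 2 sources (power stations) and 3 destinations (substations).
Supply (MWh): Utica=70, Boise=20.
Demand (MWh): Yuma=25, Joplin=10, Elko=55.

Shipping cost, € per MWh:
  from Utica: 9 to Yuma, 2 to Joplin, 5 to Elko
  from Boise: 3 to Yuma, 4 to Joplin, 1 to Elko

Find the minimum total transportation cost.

400

An optimal shipping plan:
  Utica->Yuma: 5 MWh
  Utica->Joplin: 10 MWh
  Utica->Elko: 55 MWh
  Boise->Yuma: 20 MWh
Total cost = €400.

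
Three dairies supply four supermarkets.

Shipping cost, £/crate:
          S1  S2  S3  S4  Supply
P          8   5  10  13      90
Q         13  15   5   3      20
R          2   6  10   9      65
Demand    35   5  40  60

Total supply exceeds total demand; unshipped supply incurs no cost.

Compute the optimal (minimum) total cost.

955

One minimum-cost allocation:
  P–S2: 5 crates
  P–S3: 40 crates
  P–S4: 10 crates
  Q–S4: 20 crates
  R–S1: 35 crates
  R–S4: 30 crates
Total cost = £955.
(Supply check: P ships 55; Q ships 20; R ships 65.)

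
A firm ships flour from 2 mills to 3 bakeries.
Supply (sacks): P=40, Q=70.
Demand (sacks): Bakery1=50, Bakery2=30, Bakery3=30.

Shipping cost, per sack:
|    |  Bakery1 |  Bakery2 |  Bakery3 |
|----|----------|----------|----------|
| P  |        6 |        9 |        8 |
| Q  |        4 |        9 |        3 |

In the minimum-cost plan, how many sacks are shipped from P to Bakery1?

10

Solving gives:
  P–Bakery1: 10 × 6 = 60
  P–Bakery2: 30 × 9 = 270
  Q–Bakery1: 40 × 4 = 160
  Q–Bakery3: 30 × 3 = 90
Total cost = 580.
So P→Bakery1 carries 10 sacks.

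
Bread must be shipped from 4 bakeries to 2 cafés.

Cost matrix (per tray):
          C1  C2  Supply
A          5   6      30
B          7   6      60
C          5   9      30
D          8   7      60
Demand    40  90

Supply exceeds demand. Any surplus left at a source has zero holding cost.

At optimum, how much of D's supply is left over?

50

An optimal plan:
  A→C1: 10 × 5 = 50
  A→C2: 20 × 6 = 120
  B→C2: 60 × 6 = 360
  C→C1: 30 × 5 = 150
  D→C2: 10 × 7 = 70
Total cost = 750.
D ships 10 of its 60, leaving 50.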